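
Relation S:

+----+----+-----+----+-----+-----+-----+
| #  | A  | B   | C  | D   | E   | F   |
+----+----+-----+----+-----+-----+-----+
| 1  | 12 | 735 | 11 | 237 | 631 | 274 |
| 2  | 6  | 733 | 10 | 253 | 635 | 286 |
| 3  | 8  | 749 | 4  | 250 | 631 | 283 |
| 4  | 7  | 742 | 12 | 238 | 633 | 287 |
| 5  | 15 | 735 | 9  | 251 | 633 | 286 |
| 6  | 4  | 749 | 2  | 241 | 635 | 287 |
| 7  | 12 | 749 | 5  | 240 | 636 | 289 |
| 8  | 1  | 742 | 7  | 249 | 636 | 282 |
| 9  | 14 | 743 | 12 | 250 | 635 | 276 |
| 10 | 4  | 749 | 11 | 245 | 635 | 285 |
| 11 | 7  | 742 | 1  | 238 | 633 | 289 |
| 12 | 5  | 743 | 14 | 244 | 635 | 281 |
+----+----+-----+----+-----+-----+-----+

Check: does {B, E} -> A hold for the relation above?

No

(B=735, E=631): row 1 → A = 12 ✓
(B=733, E=635): row 2 → A = 6 ✓
(B=749, E=631): row 3 → A = 8 ✓
(B=742, E=633): rows 4, 11 → A = 7, 7 ✓
(B=735, E=633): row 5 → A = 15 ✓
(B=749, E=635): rows 6, 10 → A = 4, 4 ✓
(B=749, E=636): row 7 → A = 12 ✓
(B=742, E=636): row 8 → A = 1 ✓
(B=743, E=635): rows 9, 12 → A takes values {14, 5} — violation
Two rows agree on {B, E} but differ on A, so {B, E} -> A does not hold.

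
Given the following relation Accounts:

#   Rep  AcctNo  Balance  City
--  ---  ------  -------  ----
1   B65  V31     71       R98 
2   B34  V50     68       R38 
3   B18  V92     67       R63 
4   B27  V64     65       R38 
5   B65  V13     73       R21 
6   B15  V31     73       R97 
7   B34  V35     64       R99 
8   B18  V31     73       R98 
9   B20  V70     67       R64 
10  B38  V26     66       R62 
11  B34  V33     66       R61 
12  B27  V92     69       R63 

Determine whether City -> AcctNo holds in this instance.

City=R98: rows 1, 8 → AcctNo = V31, V31 ✓
City=R38: rows 2, 4 → AcctNo takes values {V50, V64} — violation
City=R63: rows 3, 12 → AcctNo = V92, V92 ✓
City=R21: row 5 → AcctNo = V13 ✓
City=R97: row 6 → AcctNo = V31 ✓
City=R99: row 7 → AcctNo = V35 ✓
City=R64: row 9 → AcctNo = V70 ✓
City=R62: row 10 → AcctNo = V26 ✓
City=R61: row 11 → AcctNo = V33 ✓
Two rows agree on City but differ on AcctNo, so City -> AcctNo does not hold.

No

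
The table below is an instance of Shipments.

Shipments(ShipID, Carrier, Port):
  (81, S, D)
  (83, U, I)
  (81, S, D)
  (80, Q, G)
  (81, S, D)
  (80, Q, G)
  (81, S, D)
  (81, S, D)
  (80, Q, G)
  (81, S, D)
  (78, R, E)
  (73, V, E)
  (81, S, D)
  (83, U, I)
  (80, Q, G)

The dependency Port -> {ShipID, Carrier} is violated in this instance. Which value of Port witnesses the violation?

Port=D: 7 rows → {ShipID,Carrier} = (81, S), (81, S), (81, S), (81, S), (81, S), (81, S), (81, S) ✓
Port=I: 2 rows → {ShipID,Carrier} = (83, U), (83, U) ✓
Port=G: 4 rows → {ShipID,Carrier} = (80, Q), (80, Q), (80, Q), (80, Q) ✓
Port=E: 2 rows → {ShipID,Carrier} takes values {(78, R), (73, V)} — violation
The only Port value with inconsistent RHS is Port=E.

E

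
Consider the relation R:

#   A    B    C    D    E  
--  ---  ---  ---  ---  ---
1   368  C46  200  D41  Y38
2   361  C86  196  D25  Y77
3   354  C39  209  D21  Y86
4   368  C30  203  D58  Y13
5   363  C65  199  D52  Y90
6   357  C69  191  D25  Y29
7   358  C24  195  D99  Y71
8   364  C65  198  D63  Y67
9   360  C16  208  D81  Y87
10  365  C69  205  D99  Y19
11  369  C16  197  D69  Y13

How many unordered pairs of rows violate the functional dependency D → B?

D=D25: violating pairs (2,6) — 1 pair.
D=D99: violating pairs (7,10) — 1 pair.

2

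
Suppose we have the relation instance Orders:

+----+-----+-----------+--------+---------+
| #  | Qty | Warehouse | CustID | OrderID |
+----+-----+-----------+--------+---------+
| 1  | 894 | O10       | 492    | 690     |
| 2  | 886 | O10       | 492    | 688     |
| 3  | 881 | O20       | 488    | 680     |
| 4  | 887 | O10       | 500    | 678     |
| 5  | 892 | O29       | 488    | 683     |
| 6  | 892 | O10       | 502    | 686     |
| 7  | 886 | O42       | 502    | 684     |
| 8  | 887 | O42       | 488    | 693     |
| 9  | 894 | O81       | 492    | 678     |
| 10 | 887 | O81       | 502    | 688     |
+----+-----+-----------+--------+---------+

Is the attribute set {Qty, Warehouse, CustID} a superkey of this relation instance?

Yes

All 10 rows have distinct {Qty, Warehouse, CustID} values, so {Qty, Warehouse, CustID} → (all attributes) holds and {Qty, Warehouse, CustID} is a superkey.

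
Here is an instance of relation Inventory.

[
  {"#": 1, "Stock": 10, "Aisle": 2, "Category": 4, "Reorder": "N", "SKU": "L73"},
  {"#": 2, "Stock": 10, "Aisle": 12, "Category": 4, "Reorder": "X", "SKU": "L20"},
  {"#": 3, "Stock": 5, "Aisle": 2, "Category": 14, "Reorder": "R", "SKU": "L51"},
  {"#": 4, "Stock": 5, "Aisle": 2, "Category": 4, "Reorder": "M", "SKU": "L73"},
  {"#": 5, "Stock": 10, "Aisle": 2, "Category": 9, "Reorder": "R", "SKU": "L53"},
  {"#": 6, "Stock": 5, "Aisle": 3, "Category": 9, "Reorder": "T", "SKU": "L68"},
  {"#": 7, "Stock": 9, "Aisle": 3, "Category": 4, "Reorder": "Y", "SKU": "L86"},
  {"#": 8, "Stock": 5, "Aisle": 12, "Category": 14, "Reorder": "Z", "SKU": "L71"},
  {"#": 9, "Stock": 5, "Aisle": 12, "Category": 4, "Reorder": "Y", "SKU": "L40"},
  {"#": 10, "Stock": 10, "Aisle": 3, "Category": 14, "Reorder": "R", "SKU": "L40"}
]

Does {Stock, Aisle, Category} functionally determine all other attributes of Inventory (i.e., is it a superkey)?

Yes

All 10 rows have distinct {Stock, Aisle, Category} values, so {Stock, Aisle, Category} → (all attributes) holds and {Stock, Aisle, Category} is a superkey.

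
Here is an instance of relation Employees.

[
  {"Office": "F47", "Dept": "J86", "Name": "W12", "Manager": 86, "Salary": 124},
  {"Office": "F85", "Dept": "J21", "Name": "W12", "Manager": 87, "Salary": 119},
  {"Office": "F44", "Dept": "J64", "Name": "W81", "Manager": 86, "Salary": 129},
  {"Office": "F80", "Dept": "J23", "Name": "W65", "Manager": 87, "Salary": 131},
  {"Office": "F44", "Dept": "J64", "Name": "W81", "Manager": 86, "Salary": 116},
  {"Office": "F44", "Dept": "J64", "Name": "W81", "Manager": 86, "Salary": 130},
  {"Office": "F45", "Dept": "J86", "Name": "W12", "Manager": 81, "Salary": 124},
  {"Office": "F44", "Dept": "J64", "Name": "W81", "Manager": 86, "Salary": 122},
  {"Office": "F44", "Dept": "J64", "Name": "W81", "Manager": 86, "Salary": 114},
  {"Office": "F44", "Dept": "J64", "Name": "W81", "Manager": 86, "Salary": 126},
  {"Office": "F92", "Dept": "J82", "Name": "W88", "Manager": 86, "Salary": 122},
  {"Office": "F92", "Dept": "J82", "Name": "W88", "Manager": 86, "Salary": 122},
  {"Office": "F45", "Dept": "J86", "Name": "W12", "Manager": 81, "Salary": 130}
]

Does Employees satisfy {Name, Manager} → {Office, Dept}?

Yes

(Name=W12, Manager=86): 1 row → {Office,Dept} = (F47, J86) ✓
(Name=W12, Manager=87): 1 row → {Office,Dept} = (F85, J21) ✓
(Name=W81, Manager=86): 6 rows → {Office,Dept} = (F44, J64), (F44, J64), (F44, J64), (F44, J64), (F44, J64), (F44, J64) ✓
(Name=W65, Manager=87): 1 row → {Office,Dept} = (F80, J23) ✓
(Name=W12, Manager=81): 2 rows → {Office,Dept} = (F45, J86), (F45, J86) ✓
(Name=W88, Manager=86): 2 rows → {Office,Dept} = (F92, J82), (F92, J82) ✓
Every {Name, Manager} value is associated with a single {Office, Dept} value, so {Name, Manager} → {Office, Dept} holds.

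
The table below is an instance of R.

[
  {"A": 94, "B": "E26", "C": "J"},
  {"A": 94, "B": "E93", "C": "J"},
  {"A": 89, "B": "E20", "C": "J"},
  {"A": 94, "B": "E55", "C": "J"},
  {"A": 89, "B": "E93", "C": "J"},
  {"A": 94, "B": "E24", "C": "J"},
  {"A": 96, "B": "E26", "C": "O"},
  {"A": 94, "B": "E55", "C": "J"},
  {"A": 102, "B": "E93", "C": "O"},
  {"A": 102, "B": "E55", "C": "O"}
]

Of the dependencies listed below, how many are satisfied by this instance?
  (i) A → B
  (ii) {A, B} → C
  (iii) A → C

2

(i) A → B: A=94: 5 rows → B takes values {E26, E93, E55, E24} — violation; A=89: 2 rows → B takes values {E20, E93} — violation; A=102: 2 rows → B takes values {E93, E55} — violation — fails.
(ii) {A, B} → C: every LHS value maps to a single RHS value — holds.
(iii) A → C: every LHS value maps to a single RHS value — holds.
2 of the 3 dependencies hold.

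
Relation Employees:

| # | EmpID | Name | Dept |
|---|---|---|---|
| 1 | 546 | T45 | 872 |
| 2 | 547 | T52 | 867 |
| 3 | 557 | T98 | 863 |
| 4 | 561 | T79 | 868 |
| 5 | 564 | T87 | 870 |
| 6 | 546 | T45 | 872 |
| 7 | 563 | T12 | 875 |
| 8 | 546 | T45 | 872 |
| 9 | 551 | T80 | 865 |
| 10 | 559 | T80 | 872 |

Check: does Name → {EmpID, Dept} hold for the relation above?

No

Name=T45: rows 1, 6, 8 → {EmpID,Dept} = (546, 872), (546, 872), (546, 872) ✓
Name=T52: row 2 → {EmpID,Dept} = (547, 867) ✓
Name=T98: row 3 → {EmpID,Dept} = (557, 863) ✓
Name=T79: row 4 → {EmpID,Dept} = (561, 868) ✓
Name=T87: row 5 → {EmpID,Dept} = (564, 870) ✓
Name=T12: row 7 → {EmpID,Dept} = (563, 875) ✓
Name=T80: rows 9, 10 → {EmpID,Dept} takes values {(551, 865), (559, 872)} — violation
Two rows agree on Name but differ on {EmpID, Dept}, so Name → {EmpID, Dept} does not hold.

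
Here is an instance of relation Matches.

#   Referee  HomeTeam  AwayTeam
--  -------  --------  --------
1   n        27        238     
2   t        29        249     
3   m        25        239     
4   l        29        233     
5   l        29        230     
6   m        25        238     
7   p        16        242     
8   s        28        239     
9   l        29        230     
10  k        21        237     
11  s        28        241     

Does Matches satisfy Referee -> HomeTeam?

Referee=n: row 1 → HomeTeam = 27 ✓
Referee=t: row 2 → HomeTeam = 29 ✓
Referee=m: rows 3, 6 → HomeTeam = 25, 25 ✓
Referee=l: rows 4, 5, 9 → HomeTeam = 29, 29, 29 ✓
Referee=p: row 7 → HomeTeam = 16 ✓
Referee=s: rows 8, 11 → HomeTeam = 28, 28 ✓
Referee=k: row 10 → HomeTeam = 21 ✓
Every Referee value is associated with a single HomeTeam value, so Referee -> HomeTeam holds.

Yes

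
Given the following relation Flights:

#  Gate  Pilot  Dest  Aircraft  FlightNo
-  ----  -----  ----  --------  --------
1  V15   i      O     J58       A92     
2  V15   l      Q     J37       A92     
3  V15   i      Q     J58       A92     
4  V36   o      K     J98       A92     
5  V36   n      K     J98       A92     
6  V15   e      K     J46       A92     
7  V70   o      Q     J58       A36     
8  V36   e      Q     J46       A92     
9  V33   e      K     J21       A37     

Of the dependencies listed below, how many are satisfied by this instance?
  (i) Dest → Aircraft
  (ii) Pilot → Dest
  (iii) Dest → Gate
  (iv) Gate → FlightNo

1

(i) Dest → Aircraft: Dest=Q: rows 2, 3, 7, 8 → Aircraft takes values {J37, J58, J46} — violation; Dest=K: rows 4, 5, 6, 9 → Aircraft takes values {J98, J46, J21} — violation — fails.
(ii) Pilot → Dest: Pilot=i: rows 1, 3 → Dest takes values {O, Q} — violation; Pilot=o: rows 4, 7 → Dest takes values {K, Q} — violation; Pilot=e: rows 6, 8, 9 → Dest takes values {K, Q} — violation — fails.
(iii) Dest → Gate: Dest=Q: rows 2, 3, 7, 8 → Gate takes values {V15, V70, V36} — violation; Dest=K: rows 4, 5, 6, 9 → Gate takes values {V36, V15, V33} — violation — fails.
(iv) Gate → FlightNo: every LHS value maps to a single RHS value — holds.
1 of the 4 dependencies holds.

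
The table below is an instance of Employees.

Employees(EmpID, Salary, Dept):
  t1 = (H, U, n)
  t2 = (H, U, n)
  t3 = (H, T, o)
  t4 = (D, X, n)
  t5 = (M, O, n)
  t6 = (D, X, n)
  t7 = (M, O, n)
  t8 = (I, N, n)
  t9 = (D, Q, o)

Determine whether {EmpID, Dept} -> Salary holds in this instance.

Yes

(EmpID=H, Dept=n): rows 1, 2 → Salary = U, U ✓
(EmpID=H, Dept=o): row 3 → Salary = T ✓
(EmpID=D, Dept=n): rows 4, 6 → Salary = X, X ✓
(EmpID=M, Dept=n): rows 5, 7 → Salary = O, O ✓
(EmpID=I, Dept=n): row 8 → Salary = N ✓
(EmpID=D, Dept=o): row 9 → Salary = Q ✓
Every {EmpID, Dept} value is associated with a single Salary value, so {EmpID, Dept} -> Salary holds.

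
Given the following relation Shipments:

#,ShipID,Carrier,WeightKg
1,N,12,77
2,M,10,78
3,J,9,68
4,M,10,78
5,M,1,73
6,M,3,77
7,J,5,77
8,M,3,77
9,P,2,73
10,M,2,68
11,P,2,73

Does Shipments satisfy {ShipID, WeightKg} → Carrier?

Yes

(ShipID=N, WeightKg=77): row 1 → Carrier = 12 ✓
(ShipID=M, WeightKg=78): rows 2, 4 → Carrier = 10, 10 ✓
(ShipID=J, WeightKg=68): row 3 → Carrier = 9 ✓
(ShipID=M, WeightKg=73): row 5 → Carrier = 1 ✓
(ShipID=M, WeightKg=77): rows 6, 8 → Carrier = 3, 3 ✓
(ShipID=J, WeightKg=77): row 7 → Carrier = 5 ✓
(ShipID=P, WeightKg=73): rows 9, 11 → Carrier = 2, 2 ✓
(ShipID=M, WeightKg=68): row 10 → Carrier = 2 ✓
Every {ShipID, WeightKg} value is associated with a single Carrier value, so {ShipID, WeightKg} → Carrier holds.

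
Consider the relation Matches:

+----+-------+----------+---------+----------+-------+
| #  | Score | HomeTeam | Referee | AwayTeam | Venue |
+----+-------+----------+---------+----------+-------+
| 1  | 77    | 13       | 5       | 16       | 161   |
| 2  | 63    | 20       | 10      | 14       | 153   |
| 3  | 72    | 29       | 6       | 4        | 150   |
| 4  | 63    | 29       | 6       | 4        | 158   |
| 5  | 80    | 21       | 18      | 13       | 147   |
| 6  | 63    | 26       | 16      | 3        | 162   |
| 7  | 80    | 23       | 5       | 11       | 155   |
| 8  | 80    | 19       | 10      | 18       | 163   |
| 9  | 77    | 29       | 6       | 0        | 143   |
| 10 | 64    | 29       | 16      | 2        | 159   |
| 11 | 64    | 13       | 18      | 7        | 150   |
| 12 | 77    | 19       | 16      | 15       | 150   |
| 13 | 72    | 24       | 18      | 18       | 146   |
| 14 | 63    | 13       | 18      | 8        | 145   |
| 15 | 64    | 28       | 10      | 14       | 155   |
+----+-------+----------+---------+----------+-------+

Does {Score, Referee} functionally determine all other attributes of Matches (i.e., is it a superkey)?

Yes

All 15 rows have distinct {Score, Referee} values, so {Score, Referee} → (all attributes) holds and {Score, Referee} is a superkey.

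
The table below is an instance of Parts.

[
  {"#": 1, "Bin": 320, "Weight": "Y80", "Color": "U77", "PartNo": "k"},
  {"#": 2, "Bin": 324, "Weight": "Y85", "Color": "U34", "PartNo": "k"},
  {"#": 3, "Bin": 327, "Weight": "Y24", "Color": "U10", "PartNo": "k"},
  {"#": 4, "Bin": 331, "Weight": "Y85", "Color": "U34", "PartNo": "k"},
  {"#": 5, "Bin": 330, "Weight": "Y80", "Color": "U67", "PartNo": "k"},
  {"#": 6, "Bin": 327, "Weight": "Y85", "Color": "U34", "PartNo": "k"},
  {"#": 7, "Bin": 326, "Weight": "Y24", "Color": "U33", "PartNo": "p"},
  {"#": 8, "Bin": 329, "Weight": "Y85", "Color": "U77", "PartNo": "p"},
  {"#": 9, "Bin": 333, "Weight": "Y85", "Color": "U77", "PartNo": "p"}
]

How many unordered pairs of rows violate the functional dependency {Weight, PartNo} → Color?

(Weight=Y80, PartNo=k): violating pairs (1,5) — 1 pair.
(Weight=Y85, PartNo=k): all 3 rows agree on Color — 0 pairs.
(Weight=Y85, PartNo=p): all 2 rows agree on Color — 0 pairs.

1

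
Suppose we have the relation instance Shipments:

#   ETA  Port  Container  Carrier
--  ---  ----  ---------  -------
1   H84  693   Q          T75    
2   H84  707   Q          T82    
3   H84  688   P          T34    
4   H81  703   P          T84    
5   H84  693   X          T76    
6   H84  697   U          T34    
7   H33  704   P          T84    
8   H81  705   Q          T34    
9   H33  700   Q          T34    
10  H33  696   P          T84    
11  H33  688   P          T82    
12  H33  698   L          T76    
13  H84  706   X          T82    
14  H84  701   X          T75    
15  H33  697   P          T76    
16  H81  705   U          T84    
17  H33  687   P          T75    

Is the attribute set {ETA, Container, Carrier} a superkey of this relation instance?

No

Rows 7 and 10 have the same {ETA, Container, Carrier} value (ETA=H33, Container=P, Carrier=T84) but are distinct tuples, so {ETA, Container, Carrier} does not determine every attribute — not a superkey.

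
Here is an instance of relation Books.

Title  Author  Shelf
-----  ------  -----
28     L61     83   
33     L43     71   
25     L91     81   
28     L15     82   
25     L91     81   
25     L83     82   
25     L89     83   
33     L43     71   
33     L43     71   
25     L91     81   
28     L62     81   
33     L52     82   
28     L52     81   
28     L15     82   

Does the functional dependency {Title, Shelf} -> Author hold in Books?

(Title=28, Shelf=83): 1 row → Author = L61 ✓
(Title=33, Shelf=71): 3 rows → Author = L43, L43, L43 ✓
(Title=25, Shelf=81): 3 rows → Author = L91, L91, L91 ✓
(Title=28, Shelf=82): 2 rows → Author = L15, L15 ✓
(Title=25, Shelf=82): 1 row → Author = L83 ✓
(Title=25, Shelf=83): 1 row → Author = L89 ✓
(Title=28, Shelf=81): 2 rows → Author takes values {L62, L52} — violation
(Title=33, Shelf=82): 1 row → Author = L52 ✓
Two rows agree on {Title, Shelf} but differ on Author, so {Title, Shelf} -> Author does not hold.

No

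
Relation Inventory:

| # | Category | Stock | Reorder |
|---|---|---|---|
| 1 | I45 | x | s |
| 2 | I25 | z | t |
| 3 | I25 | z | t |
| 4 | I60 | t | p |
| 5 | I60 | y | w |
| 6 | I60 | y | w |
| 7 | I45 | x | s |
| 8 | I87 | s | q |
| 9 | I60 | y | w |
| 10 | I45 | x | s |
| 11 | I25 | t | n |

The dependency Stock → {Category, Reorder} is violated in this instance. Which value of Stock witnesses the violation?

Stock=x: rows 1, 7, 10 → {Category,Reorder} = (I45, s), (I45, s), (I45, s) ✓
Stock=z: rows 2, 3 → {Category,Reorder} = (I25, t), (I25, t) ✓
Stock=t: rows 4, 11 → {Category,Reorder} takes values {(I60, p), (I25, n)} — violation
Stock=y: rows 5, 6, 9 → {Category,Reorder} = (I60, w), (I60, w), (I60, w) ✓
Stock=s: row 8 → {Category,Reorder} = (I87, q) ✓
The only Stock value with inconsistent RHS is Stock=t.

t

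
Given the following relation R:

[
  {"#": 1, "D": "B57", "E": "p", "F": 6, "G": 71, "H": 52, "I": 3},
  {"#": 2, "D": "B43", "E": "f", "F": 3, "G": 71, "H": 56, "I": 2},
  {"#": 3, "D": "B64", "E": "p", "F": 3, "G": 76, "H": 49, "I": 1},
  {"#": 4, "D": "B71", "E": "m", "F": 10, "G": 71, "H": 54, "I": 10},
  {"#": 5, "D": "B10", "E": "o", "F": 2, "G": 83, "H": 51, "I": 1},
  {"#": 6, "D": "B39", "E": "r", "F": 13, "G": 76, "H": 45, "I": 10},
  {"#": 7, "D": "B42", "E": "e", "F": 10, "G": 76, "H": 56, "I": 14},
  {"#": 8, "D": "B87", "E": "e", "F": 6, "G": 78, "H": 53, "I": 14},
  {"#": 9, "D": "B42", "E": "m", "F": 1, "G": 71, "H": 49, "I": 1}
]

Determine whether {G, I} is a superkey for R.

All 9 rows have distinct {G, I} values, so {G, I} → (all attributes) holds and {G, I} is a superkey.

Yes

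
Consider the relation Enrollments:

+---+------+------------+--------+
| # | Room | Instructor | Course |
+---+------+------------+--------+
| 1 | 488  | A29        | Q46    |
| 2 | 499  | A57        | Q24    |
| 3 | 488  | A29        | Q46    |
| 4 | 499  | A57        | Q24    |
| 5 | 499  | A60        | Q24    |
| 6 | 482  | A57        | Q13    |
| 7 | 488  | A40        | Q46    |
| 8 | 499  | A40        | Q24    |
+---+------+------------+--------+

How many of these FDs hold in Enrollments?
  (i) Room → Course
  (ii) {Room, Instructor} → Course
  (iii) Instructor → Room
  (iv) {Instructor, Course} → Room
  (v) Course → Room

4

(i) Room → Course: every LHS value maps to a single RHS value — holds.
(ii) {Room, Instructor} → Course: every LHS value maps to a single RHS value — holds.
(iii) Instructor → Room: Instructor=A57: rows 2, 4, 6 → Room takes values {499, 482} — violation; Instructor=A40: rows 7, 8 → Room takes values {488, 499} — violation — fails.
(iv) {Instructor, Course} → Room: every LHS value maps to a single RHS value — holds.
(v) Course → Room: every LHS value maps to a single RHS value — holds.
4 of the 5 dependencies hold.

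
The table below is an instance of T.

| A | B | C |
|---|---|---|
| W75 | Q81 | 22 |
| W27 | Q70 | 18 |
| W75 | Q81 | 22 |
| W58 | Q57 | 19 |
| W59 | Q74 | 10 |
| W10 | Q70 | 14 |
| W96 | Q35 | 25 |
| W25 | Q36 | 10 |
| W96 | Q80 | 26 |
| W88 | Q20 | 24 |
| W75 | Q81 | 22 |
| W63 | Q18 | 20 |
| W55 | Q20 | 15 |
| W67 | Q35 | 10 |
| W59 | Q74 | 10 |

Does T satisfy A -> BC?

A=W75: 3 rows → {B,C} = (Q81, 22), (Q81, 22), (Q81, 22) ✓
A=W27: 1 row → {B,C} = (Q70, 18) ✓
A=W58: 1 row → {B,C} = (Q57, 19) ✓
A=W59: 2 rows → {B,C} = (Q74, 10), (Q74, 10) ✓
A=W10: 1 row → {B,C} = (Q70, 14) ✓
A=W96: 2 rows → {B,C} takes values {(Q35, 25), (Q80, 26)} — violation
A=W25: 1 row → {B,C} = (Q36, 10) ✓
A=W88: 1 row → {B,C} = (Q20, 24) ✓
A=W63: 1 row → {B,C} = (Q18, 20) ✓
A=W55: 1 row → {B,C} = (Q20, 15) ✓
A=W67: 1 row → {B,C} = (Q35, 10) ✓
Two rows agree on A but differ on BC, so A -> BC does not hold.

No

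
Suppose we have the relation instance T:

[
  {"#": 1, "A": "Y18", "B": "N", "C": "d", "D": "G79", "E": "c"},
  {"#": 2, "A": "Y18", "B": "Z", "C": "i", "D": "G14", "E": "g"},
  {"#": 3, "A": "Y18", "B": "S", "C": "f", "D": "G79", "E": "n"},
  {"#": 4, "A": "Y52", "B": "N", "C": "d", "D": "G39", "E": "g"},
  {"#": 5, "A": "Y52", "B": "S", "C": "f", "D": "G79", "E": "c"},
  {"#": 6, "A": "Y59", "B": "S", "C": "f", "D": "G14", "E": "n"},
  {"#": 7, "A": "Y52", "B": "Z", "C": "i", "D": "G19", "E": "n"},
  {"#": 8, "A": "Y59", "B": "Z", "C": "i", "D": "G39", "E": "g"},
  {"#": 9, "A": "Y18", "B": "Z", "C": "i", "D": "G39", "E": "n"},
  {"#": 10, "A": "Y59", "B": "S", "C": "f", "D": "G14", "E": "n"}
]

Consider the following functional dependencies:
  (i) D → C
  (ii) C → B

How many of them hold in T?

(i) D → C: D=G79: rows 1, 3, 5 → C takes values {d, f} — violation; D=G14: rows 2, 6, 10 → C takes values {i, f} — violation; D=G39: rows 4, 8, 9 → C takes values {d, i} — violation — fails.
(ii) C → B: every LHS value maps to a single RHS value — holds.
1 of the 2 dependencies holds.

1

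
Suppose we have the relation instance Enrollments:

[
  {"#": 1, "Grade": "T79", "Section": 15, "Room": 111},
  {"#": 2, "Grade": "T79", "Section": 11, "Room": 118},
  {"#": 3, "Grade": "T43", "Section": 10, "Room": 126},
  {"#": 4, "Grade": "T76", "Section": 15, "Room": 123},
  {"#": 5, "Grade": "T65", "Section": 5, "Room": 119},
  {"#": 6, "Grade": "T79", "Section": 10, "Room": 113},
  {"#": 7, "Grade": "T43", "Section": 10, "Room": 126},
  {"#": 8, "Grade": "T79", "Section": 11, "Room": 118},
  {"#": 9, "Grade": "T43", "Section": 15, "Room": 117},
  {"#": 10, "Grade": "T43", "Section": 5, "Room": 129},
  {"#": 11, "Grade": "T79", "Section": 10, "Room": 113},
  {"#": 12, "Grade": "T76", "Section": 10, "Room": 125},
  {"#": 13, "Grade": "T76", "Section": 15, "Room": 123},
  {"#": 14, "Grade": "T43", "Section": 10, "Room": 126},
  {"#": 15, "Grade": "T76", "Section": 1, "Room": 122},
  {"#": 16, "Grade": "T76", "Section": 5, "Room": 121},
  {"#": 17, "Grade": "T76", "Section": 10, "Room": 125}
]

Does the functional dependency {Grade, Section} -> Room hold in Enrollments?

Yes

(Grade=T79, Section=15): row 1 → Room = 111 ✓
(Grade=T79, Section=11): rows 2, 8 → Room = 118, 118 ✓
(Grade=T43, Section=10): rows 3, 7, 14 → Room = 126, 126, 126 ✓
(Grade=T76, Section=15): rows 4, 13 → Room = 123, 123 ✓
(Grade=T65, Section=5): row 5 → Room = 119 ✓
(Grade=T79, Section=10): rows 6, 11 → Room = 113, 113 ✓
(Grade=T43, Section=15): row 9 → Room = 117 ✓
(Grade=T43, Section=5): row 10 → Room = 129 ✓
(Grade=T76, Section=10): rows 12, 17 → Room = 125, 125 ✓
(Grade=T76, Section=1): row 15 → Room = 122 ✓
(Grade=T76, Section=5): row 16 → Room = 121 ✓
Every {Grade, Section} value is associated with a single Room value, so {Grade, Section} -> Room holds.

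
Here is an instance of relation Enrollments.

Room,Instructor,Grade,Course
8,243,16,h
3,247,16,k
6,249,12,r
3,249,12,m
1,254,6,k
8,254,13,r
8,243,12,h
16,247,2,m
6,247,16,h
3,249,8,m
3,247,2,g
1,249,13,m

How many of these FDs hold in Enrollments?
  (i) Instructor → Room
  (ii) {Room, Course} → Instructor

(i) Instructor → Room: Instructor=247: 4 rows → Room takes values {3, 16, 6} — violation; Instructor=249: 4 rows → Room takes values {6, 3, 1} — violation; Instructor=254: 2 rows → Room takes values {1, 8} — violation — fails.
(ii) {Room, Course} → Instructor: every LHS value maps to a single RHS value — holds.
1 of the 2 dependencies holds.

1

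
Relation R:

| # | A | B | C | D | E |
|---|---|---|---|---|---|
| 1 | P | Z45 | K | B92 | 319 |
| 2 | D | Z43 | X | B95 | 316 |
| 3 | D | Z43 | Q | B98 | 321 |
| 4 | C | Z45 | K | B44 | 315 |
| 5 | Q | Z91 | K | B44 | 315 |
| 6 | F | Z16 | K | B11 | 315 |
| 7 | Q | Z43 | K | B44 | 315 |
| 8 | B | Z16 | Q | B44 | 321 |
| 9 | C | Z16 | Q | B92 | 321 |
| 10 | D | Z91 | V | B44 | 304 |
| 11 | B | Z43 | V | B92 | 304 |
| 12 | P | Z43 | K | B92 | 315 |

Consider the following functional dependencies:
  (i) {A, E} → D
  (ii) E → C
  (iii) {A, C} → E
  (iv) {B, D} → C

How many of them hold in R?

(i) {A, E} → D: every LHS value maps to a single RHS value — holds.
(ii) E → C: every LHS value maps to a single RHS value — holds.
(iii) {A, C} → E: (A=P, C=K): rows 1, 12 → E takes values {319, 315} — violation — fails.
(iv) {B, D} → C: (B=Z91, D=B44): rows 5, 10 → C takes values {K, V} — violation; (B=Z43, D=B92): rows 11, 12 → C takes values {V, K} — violation — fails.
2 of the 4 dependencies hold.

2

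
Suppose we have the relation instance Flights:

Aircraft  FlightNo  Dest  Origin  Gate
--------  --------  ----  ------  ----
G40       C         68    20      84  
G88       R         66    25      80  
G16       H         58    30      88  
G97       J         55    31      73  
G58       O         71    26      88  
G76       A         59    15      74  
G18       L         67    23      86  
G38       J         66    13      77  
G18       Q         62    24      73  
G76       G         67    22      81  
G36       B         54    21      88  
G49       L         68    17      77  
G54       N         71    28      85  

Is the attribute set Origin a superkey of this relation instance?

All 13 rows have distinct Origin values, so Origin → (all attributes) holds and Origin is a superkey.

Yes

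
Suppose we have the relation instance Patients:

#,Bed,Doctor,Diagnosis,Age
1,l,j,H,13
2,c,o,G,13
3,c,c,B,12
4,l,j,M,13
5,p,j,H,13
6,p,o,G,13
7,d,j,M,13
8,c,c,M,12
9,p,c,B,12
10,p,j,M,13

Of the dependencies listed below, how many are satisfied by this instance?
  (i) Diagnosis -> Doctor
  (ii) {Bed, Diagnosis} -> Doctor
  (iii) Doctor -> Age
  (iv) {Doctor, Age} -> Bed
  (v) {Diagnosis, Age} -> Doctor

3

(i) Diagnosis -> Doctor: Diagnosis=M: rows 4, 7, 8, 10 → Doctor takes values {j, c} — violation — fails.
(ii) {Bed, Diagnosis} -> Doctor: every LHS value maps to a single RHS value — holds.
(iii) Doctor -> Age: every LHS value maps to a single RHS value — holds.
(iv) {Doctor, Age} -> Bed: (Doctor=j, Age=13): rows 1, 4, 5, 7, 10 → Bed takes values {l, p, d} — violation; (Doctor=o, Age=13): rows 2, 6 → Bed takes values {c, p} — violation; (Doctor=c, Age=12): rows 3, 8, 9 → Bed takes values {c, p} — violation — fails.
(v) {Diagnosis, Age} -> Doctor: every LHS value maps to a single RHS value — holds.
3 of the 5 dependencies hold.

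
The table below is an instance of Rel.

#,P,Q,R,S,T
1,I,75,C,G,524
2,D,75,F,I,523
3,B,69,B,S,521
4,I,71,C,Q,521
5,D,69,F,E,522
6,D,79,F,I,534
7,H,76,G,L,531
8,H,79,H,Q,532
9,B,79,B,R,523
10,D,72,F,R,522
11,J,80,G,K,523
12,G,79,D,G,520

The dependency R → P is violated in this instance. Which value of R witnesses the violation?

G

R=C: rows 1, 4 → P = I, I ✓
R=F: rows 2, 5, 6, 10 → P = D, D, D, D ✓
R=B: rows 3, 9 → P = B, B ✓
R=G: rows 7, 11 → P takes values {H, J} — violation
R=H: row 8 → P = H ✓
R=D: row 12 → P = G ✓
The only R value with inconsistent P is R=G.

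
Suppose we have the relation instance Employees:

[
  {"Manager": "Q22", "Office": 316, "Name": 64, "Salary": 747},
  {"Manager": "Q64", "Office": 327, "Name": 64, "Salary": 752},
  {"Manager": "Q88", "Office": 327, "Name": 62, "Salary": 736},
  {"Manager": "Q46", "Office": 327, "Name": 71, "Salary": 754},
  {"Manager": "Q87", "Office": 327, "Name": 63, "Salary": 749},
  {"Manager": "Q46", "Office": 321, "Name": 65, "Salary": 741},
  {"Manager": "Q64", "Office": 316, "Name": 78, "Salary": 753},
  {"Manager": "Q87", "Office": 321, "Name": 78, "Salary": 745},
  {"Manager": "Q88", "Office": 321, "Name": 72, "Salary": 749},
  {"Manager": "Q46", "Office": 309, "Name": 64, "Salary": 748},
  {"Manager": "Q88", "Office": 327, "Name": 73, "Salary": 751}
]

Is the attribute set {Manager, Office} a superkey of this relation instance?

Two distinct rows share (Manager=Q88, Office=327), so {Manager, Office} does not determine every attribute — not a superkey.

No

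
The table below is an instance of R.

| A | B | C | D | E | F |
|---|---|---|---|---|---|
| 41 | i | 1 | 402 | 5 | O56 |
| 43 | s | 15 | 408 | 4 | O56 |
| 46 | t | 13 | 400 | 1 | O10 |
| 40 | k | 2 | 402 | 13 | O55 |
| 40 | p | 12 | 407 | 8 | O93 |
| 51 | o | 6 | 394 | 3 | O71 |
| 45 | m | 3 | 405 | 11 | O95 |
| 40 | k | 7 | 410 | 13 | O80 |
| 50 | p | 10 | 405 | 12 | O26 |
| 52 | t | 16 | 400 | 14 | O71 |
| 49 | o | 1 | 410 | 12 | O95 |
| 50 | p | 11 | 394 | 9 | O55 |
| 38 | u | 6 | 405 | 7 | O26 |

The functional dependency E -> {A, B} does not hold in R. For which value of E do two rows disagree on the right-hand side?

12

E=5: 1 row → {A,B} = (41, i) ✓
E=4: 1 row → {A,B} = (43, s) ✓
E=1: 1 row → {A,B} = (46, t) ✓
E=13: 2 rows → {A,B} = (40, k), (40, k) ✓
E=8: 1 row → {A,B} = (40, p) ✓
E=3: 1 row → {A,B} = (51, o) ✓
E=11: 1 row → {A,B} = (45, m) ✓
E=12: 2 rows → {A,B} takes values {(50, p), (49, o)} — violation
E=14: 1 row → {A,B} = (52, t) ✓
E=9: 1 row → {A,B} = (50, p) ✓
E=7: 1 row → {A,B} = (38, u) ✓
The only E value with inconsistent RHS is E=12.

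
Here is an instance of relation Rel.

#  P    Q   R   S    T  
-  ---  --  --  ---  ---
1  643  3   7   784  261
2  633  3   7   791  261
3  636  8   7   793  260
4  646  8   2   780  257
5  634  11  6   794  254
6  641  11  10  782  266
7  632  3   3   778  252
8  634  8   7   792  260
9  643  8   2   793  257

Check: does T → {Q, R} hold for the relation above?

Yes

T=261: rows 1, 2 → {Q,R} = (3, 7), (3, 7) ✓
T=260: rows 3, 8 → {Q,R} = (8, 7), (8, 7) ✓
T=257: rows 4, 9 → {Q,R} = (8, 2), (8, 2) ✓
T=254: row 5 → {Q,R} = (11, 6) ✓
T=266: row 6 → {Q,R} = (11, 10) ✓
T=252: row 7 → {Q,R} = (3, 3) ✓
Every T value is associated with a single {Q, R} value, so T → {Q, R} holds.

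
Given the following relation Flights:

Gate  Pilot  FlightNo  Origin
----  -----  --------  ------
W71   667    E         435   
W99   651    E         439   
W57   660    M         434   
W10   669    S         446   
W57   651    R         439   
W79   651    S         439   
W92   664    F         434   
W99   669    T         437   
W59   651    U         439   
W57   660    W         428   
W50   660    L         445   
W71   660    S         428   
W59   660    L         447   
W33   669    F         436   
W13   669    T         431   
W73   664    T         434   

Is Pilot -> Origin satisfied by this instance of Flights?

Pilot=667: 1 row → Origin = 435 ✓
Pilot=651: 4 rows → Origin = 439, 439, 439, 439 ✓
Pilot=660: 5 rows → Origin takes values {434, 428, 445, 447} — violation
Pilot=669: 4 rows → Origin takes values {446, 437, 436, 431} — violation
Pilot=664: 2 rows → Origin = 434, 434 ✓
Two rows agree on Pilot but differ on Origin, so Pilot -> Origin does not hold.

No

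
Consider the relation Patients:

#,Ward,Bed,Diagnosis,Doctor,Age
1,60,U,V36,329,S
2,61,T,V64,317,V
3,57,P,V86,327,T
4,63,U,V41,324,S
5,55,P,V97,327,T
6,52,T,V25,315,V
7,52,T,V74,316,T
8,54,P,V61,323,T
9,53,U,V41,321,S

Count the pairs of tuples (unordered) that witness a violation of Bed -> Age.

Bed=U: all 3 rows agree on Age — 0 pairs.
Bed=T: violating pairs (2,7), (6,7) — 2 pairs.
Bed=P: all 3 rows agree on Age — 0 pairs.

2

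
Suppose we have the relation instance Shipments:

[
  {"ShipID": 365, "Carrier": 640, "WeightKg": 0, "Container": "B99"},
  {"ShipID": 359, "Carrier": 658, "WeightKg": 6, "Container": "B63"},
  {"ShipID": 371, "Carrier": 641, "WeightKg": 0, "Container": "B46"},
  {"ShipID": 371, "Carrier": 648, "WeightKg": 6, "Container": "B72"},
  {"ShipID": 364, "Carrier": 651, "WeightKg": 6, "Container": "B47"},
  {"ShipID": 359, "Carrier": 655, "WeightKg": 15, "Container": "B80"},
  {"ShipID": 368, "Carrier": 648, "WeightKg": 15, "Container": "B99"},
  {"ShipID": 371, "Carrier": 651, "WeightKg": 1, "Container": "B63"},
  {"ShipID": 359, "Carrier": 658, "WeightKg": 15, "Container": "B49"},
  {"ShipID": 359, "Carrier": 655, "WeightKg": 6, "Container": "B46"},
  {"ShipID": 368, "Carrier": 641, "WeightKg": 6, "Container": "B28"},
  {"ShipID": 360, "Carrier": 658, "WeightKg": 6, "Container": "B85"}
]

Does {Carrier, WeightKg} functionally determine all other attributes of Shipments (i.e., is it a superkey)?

Two distinct rows share (Carrier=658, WeightKg=6), so {Carrier, WeightKg} does not determine every attribute — not a superkey.

No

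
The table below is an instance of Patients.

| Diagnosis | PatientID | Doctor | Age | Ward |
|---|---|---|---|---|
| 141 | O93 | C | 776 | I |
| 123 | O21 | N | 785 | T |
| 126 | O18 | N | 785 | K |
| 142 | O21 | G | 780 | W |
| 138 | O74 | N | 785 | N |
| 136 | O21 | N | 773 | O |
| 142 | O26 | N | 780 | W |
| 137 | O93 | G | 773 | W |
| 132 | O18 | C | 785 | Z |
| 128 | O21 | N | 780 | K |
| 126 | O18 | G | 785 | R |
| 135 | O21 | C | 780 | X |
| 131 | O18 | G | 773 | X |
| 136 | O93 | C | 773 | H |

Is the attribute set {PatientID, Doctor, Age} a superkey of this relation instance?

Yes

All 14 rows have distinct {PatientID, Doctor, Age} values, so {PatientID, Doctor, Age} → (all attributes) holds and {PatientID, Doctor, Age} is a superkey.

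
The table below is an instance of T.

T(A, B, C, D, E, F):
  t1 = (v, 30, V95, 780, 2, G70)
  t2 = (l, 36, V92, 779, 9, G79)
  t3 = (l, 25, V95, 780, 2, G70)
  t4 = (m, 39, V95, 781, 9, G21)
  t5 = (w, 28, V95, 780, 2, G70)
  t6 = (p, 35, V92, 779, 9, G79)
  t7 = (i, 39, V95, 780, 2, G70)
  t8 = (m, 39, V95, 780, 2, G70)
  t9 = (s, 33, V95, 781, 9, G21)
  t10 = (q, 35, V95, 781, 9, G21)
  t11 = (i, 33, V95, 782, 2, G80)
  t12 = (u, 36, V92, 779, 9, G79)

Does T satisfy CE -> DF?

(C=V95, E=2): rows 1, 3, 5, 7, 8, 11 → {D,F} takes values {(780, G70), (782, G80)} — violation
(C=V92, E=9): rows 2, 6, 12 → {D,F} = (779, G79), (779, G79), (779, G79) ✓
(C=V95, E=9): rows 4, 9, 10 → {D,F} = (781, G21), (781, G21), (781, G21) ✓
Two rows agree on CE but differ on DF, so CE -> DF does not hold.

No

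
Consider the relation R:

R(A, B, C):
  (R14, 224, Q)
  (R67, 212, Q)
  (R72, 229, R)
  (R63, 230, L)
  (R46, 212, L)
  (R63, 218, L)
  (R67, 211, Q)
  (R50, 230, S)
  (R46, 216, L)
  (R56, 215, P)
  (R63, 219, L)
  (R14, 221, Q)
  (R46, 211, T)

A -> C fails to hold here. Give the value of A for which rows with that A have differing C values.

R46

A=R14: 2 rows → C = Q, Q ✓
A=R67: 2 rows → C = Q, Q ✓
A=R72: 1 row → C = R ✓
A=R63: 3 rows → C = L, L, L ✓
A=R46: 3 rows → C takes values {L, T} — violation
A=R50: 1 row → C = S ✓
A=R56: 1 row → C = P ✓
The only A value with inconsistent C is A=R46.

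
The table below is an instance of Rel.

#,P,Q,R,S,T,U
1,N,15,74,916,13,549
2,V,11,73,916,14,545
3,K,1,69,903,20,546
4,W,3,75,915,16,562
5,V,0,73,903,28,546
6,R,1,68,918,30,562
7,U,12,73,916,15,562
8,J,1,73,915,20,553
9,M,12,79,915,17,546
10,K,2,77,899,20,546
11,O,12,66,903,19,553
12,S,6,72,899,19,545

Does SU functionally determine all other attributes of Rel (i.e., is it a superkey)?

No

Rows 3 and 5 have the same SU value (S=903, U=546) but are distinct tuples, so SU does not determine every attribute — not a superkey.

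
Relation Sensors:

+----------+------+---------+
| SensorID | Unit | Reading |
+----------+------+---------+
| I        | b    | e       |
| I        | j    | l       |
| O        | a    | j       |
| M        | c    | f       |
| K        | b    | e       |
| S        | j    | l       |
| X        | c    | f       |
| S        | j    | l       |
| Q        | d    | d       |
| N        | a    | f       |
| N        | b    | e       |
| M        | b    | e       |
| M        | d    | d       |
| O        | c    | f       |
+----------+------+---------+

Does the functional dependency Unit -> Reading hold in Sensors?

Unit=b: 4 rows → Reading = e, e, e, e ✓
Unit=j: 3 rows → Reading = l, l, l ✓
Unit=a: 2 rows → Reading takes values {j, f} — violation
Unit=c: 3 rows → Reading = f, f, f ✓
Unit=d: 2 rows → Reading = d, d ✓
Two rows agree on Unit but differ on Reading, so Unit -> Reading does not hold.

No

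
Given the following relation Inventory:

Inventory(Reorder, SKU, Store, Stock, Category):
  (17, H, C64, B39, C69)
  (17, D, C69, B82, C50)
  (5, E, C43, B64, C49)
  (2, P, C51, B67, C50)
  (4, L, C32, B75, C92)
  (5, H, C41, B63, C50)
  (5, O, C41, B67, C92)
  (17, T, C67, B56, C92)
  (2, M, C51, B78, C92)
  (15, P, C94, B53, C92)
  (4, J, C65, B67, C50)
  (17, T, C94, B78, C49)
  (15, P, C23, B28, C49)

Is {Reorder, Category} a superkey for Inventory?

Yes

All 13 rows have distinct {Reorder, Category} values, so {Reorder, Category} → (all attributes) holds and {Reorder, Category} is a superkey.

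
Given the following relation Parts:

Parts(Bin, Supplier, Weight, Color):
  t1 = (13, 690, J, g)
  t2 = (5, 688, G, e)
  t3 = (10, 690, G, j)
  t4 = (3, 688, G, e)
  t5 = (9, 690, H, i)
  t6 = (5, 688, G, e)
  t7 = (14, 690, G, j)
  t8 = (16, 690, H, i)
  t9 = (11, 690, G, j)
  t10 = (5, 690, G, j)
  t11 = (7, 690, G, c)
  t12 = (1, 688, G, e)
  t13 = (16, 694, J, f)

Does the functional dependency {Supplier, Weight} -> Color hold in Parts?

(Supplier=690, Weight=J): row 1 → Color = g ✓
(Supplier=688, Weight=G): rows 2, 4, 6, 12 → Color = e, e, e, e ✓
(Supplier=690, Weight=G): rows 3, 7, 9, 10, 11 → Color takes values {j, c} — violation
(Supplier=690, Weight=H): rows 5, 8 → Color = i, i ✓
(Supplier=694, Weight=J): row 13 → Color = f ✓
Two rows agree on {Supplier, Weight} but differ on Color, so {Supplier, Weight} -> Color does not hold.

No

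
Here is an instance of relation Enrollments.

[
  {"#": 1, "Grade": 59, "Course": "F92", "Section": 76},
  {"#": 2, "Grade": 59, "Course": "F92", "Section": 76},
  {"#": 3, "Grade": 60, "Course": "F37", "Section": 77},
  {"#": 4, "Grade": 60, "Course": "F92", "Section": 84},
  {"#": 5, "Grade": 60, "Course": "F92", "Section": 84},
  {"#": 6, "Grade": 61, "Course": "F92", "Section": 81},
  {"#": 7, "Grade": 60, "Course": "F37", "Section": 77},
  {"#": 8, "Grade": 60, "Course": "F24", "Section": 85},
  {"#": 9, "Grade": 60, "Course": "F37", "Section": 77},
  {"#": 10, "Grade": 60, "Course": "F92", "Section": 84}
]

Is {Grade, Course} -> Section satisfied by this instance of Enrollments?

Yes

(Grade=59, Course=F92): rows 1, 2 → Section = 76, 76 ✓
(Grade=60, Course=F37): rows 3, 7, 9 → Section = 77, 77, 77 ✓
(Grade=60, Course=F92): rows 4, 5, 10 → Section = 84, 84, 84 ✓
(Grade=61, Course=F92): row 6 → Section = 81 ✓
(Grade=60, Course=F24): row 8 → Section = 85 ✓
Every {Grade, Course} value is associated with a single Section value, so {Grade, Course} -> Section holds.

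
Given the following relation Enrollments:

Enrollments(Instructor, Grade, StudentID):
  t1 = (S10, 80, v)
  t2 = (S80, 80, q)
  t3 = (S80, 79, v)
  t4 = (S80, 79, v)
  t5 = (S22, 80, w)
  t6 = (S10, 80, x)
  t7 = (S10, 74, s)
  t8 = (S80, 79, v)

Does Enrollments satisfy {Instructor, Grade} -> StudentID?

No

(Instructor=S10, Grade=80): rows 1, 6 → StudentID takes values {v, x} — violation
(Instructor=S80, Grade=80): row 2 → StudentID = q ✓
(Instructor=S80, Grade=79): rows 3, 4, 8 → StudentID = v, v, v ✓
(Instructor=S22, Grade=80): row 5 → StudentID = w ✓
(Instructor=S10, Grade=74): row 7 → StudentID = s ✓
Two rows agree on {Instructor, Grade} but differ on StudentID, so {Instructor, Grade} -> StudentID does not hold.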